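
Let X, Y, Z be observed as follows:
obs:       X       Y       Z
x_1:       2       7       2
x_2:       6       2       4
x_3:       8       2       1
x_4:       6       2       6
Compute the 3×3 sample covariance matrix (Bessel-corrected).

Step 1 — column means:
  mean(X) = (2 + 6 + 8 + 6) / 4 = 22/4 = 5.5
  mean(Y) = (7 + 2 + 2 + 2) / 4 = 13/4 = 3.25
  mean(Z) = (2 + 4 + 1 + 6) / 4 = 13/4 = 3.25

Step 2 — sample covariance S[i,j] = (1/(n-1)) · Σ_k (x_{k,i} - mean_i) · (x_{k,j} - mean_j), with n-1 = 3.
  S[X,X] = ((-3.5)·(-3.5) + (0.5)·(0.5) + (2.5)·(2.5) + (0.5)·(0.5)) / 3 = 19/3 = 6.3333
  S[X,Y] = ((-3.5)·(3.75) + (0.5)·(-1.25) + (2.5)·(-1.25) + (0.5)·(-1.25)) / 3 = -17.5/3 = -5.8333
  S[X,Z] = ((-3.5)·(-1.25) + (0.5)·(0.75) + (2.5)·(-2.25) + (0.5)·(2.75)) / 3 = 0.5/3 = 0.1667
  S[Y,Y] = ((3.75)·(3.75) + (-1.25)·(-1.25) + (-1.25)·(-1.25) + (-1.25)·(-1.25)) / 3 = 18.75/3 = 6.25
  S[Y,Z] = ((3.75)·(-1.25) + (-1.25)·(0.75) + (-1.25)·(-2.25) + (-1.25)·(2.75)) / 3 = -6.25/3 = -2.0833
  S[Z,Z] = ((-1.25)·(-1.25) + (0.75)·(0.75) + (-2.25)·(-2.25) + (2.75)·(2.75)) / 3 = 14.75/3 = 4.9167

S is symmetric (S[j,i] = S[i,j]). Assembling:

S = [[6.3333, -5.8333, 0.1667],
 [-5.8333, 6.25, -2.0833],
 [0.1667, -2.0833, 4.9167]]


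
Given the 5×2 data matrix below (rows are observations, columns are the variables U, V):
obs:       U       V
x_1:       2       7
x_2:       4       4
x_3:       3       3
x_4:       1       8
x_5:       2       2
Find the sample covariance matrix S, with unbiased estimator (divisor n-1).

Step 1 — column means:
  mean(U) = (2 + 4 + 3 + 1 + 2) / 5 = 12/5 = 2.4
  mean(V) = (7 + 4 + 3 + 8 + 2) / 5 = 24/5 = 4.8

Step 2 — sample covariance S[i,j] = (1/(n-1)) · Σ_k (x_{k,i} - mean_i) · (x_{k,j} - mean_j), with n-1 = 4.
  S[U,U] = ((-0.4)·(-0.4) + (1.6)·(1.6) + (0.6)·(0.6) + (-1.4)·(-1.4) + (-0.4)·(-0.4)) / 4 = 5.2/4 = 1.3
  S[U,V] = ((-0.4)·(2.2) + (1.6)·(-0.8) + (0.6)·(-1.8) + (-1.4)·(3.2) + (-0.4)·(-2.8)) / 4 = -6.6/4 = -1.65
  S[V,V] = ((2.2)·(2.2) + (-0.8)·(-0.8) + (-1.8)·(-1.8) + (3.2)·(3.2) + (-2.8)·(-2.8)) / 4 = 26.8/4 = 6.7

S is symmetric (S[j,i] = S[i,j]). Assembling:

S = [[1.3, -1.65],
 [-1.65, 6.7]]


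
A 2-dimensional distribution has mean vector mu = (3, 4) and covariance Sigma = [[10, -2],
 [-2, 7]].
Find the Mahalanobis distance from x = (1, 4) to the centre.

Step 1 — centre the observation: (x - mu) = (-2, 0).

Step 2 — invert Sigma. det(Sigma) = 10·7 - (-2)² = 66.
  Sigma^{-1} = (1/det) · [[d, -b], [-b, a]] = [[0.1061, 0.0303],
 [0.0303, 0.1515]].

Step 3 — form the quadratic (x - mu)^T · Sigma^{-1} · (x - mu):
  Sigma^{-1} · (x - mu) = (-0.2121, -0.0606).
  (x - mu)^T · [Sigma^{-1} · (x - mu)] = (-2)·(-0.2121) + (0)·(-0.0606) = 0.4242.

Step 4 — take square root: d = √(0.4242) ≈ 0.6513.

d(x, mu) = √(0.4242) ≈ 0.6513


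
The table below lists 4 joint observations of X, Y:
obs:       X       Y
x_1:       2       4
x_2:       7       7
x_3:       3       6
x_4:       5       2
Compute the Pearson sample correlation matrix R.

Step 1 — column means:
  mean(X) = (2 + 7 + 3 + 5) / 4 = 17/4 = 4.25
  mean(Y) = (4 + 7 + 6 + 2) / 4 = 19/4 = 4.75

Step 2 — sample variances and covariances s[i,j] = (1/(n-1)) · Σ_k (x_{k,i} - mean_i) · (x_{k,j} - mean_j), with n-1 = 3:
  s[X,X] = ((-2.25)·(-2.25) + (2.75)·(2.75) + (-1.25)·(-1.25) + (0.75)·(0.75)) / 3 = 14.75/3 = 4.9167
  s[X,Y] = ((-2.25)·(-0.75) + (2.75)·(2.25) + (-1.25)·(1.25) + (0.75)·(-2.75)) / 3 = 4.25/3 = 1.4167
  s[Y,Y] = ((-0.75)·(-0.75) + (2.25)·(2.25) + (1.25)·(1.25) + (-2.75)·(-2.75)) / 3 = 14.75/3 = 4.9167
  Sample standard deviations s_i = √(s[i,i]):
  s(X) = √(4.9167) = 2.2174
  s(Y) = √(4.9167) = 2.2174

Step 3 — r_{ij} = s_{ij} / (s_i · s_j):
  r[X,X] = 1 (diagonal).
  r[X,Y] = 1.4167 / (2.2174 · 2.2174) = 1.4167 / 4.9167 = 0.2881
  r[Y,Y] = 1 (diagonal).

R is symmetric with unit diagonal. Assembling:

R = [[1, 0.2881],
 [0.2881, 1]]


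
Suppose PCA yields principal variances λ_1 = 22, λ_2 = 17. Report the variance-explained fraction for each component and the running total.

Step 1 — total variance = trace(Sigma) = Σ λ_i = 22 + 17 = 39.

Step 2 — fraction explained by component i = λ_i / Σ λ:
  PC1: 22/39 = 0.5641
  PC2: 17/39 = 0.4359

Step 3 — cumulative fraction after k components = (λ_1 + ... + λ_k) / Σ λ:
  k = 1: 22/39 = 0.5641
  k = 2: (22 + 17)/39 = 39/39 = 1

Summary (fraction, with percent):

explained: PC1 0.5641 (56.41%), PC2 0.4359 (43.59%);  cumulative: 0.5641, 1


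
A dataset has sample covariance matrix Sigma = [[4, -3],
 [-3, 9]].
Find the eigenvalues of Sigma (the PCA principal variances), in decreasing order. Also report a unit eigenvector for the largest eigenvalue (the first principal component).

Step 1 — characteristic polynomial of 2×2 Sigma:
  det(Sigma - λI) = λ² - trace · λ + det = 0.
  trace = 4 + 9 = 13, det = 4·9 - (-3)² = 27.
Step 2 — discriminant:
  Δ = trace² - 4·det = 169 - 108 = 61.
Step 3 — eigenvalues:
  λ = (trace ± √Δ)/2 = (13 ± 7.8102)/2,
  λ_1 = 10.4051,  λ_2 = 2.5949.

Step 4 — unit eigenvector for λ_1: solve (Sigma - λ_1 I)v = 0. First row:
  (4 - 10.4051)·v_x + (-3)·v_y = 0, i.e. (-6.4051)·v_x + (-3)·v_y = 0,
  so v ∝ (b, λ_1 - a) = (-3, 6.4051); multiply by -1 so the first entry is positive: u = (3, -6.4051).
  ||u|| = √((3)² + (-6.4051)²) = √(50.0256) ≈ 7.0729,
  v_1 = u/||u|| ≈ (0.4242, -0.9056) (||v_1|| = 1).

λ_1 = 10.4051,  λ_2 = 2.5949;  v_1 ≈ (0.4242, -0.9056)


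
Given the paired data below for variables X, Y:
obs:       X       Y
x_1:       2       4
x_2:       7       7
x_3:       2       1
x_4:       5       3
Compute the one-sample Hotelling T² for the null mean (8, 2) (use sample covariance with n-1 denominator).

Step 1 — sample mean vector:
  mean(X) = (2 + 7 + 2 + 5) / 4 = 16/4 = 4
  mean(Y) = (4 + 7 + 1 + 3) / 4 = 15/4 = 3.75
  x̄ = (4, 3.75),  deviation x̄ - mu_0 = (4, 3.75) - (8, 2) = (-4, 1.75).

Step 2 — sample covariance matrix, S[i,j] = (1/(n-1)) · Σ_k (x_{k,i} - mean_i) · (x_{k,j} - mean_j), divisor n-1 = 3:
  S[X,X] = ((-2)·(-2) + (3)·(3) + (-2)·(-2) + (1)·(1)) / 3 = 18/3 = 6
  S[X,Y] = ((-2)·(0.25) + (3)·(3.25) + (-2)·(-2.75) + (1)·(-0.75)) / 3 = 14/3 = 4.6667
  S[Y,Y] = ((0.25)·(0.25) + (3.25)·(3.25) + (-2.75)·(-2.75) + (-0.75)·(-0.75)) / 3 = 18.75/3 = 6.25
  S = [[6, 4.6667],
 [4.6667, 6.25]].

Step 3 — invert S. det(S) = 6·6.25 - (4.6667)² = 15.7222.
  S^{-1} = (1/det) · [[d, -b], [-b, a]] = [[0.3975, -0.2968],
 [-0.2968, 0.3816]].

Step 4 — quadratic form (x̄ - mu_0)^T · S^{-1} · (x̄ - mu_0):
  S^{-1} · (x̄ - mu_0) = (-2.1095, 1.8551),
  (x̄ - mu_0)^T · [...] = (-4)·(-2.1095) + (1.75)·(1.8551) = 11.6846.

Step 5 — scale by n: T² = 4 · 11.6846 = 46.7385.

T² ≈ 46.7385


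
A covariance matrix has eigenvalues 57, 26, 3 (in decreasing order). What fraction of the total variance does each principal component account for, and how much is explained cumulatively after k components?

Step 1 — total variance = trace(Sigma) = Σ λ_i = 57 + 26 + 3 = 86.

Step 2 — fraction explained by component i = λ_i / Σ λ:
  PC1: 57/86 = 0.6628
  PC2: 26/86 = 0.3023
  PC3: 3/86 = 0.0349

Step 3 — cumulative fraction after k components = (λ_1 + ... + λ_k) / Σ λ:
  k = 1: 57/86 = 0.6628
  k = 2: (57 + 26)/86 = 83/86 = 0.9651
  k = 3: (57 + 26 + 3)/86 = 86/86 = 1

Summary (fraction, with percent):

explained: PC1 0.6628 (66.28%), PC2 0.3023 (30.23%), PC3 0.0349 (3.49%);  cumulative: 0.6628, 0.9651, 1


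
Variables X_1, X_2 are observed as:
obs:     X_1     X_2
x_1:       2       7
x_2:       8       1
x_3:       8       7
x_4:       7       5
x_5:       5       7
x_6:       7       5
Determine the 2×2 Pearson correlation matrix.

Step 1 — column means:
  mean(X_1) = (2 + 8 + 8 + 7 + 5 + 7) / 6 = 37/6 = 6.1667
  mean(X_2) = (7 + 1 + 7 + 5 + 7 + 5) / 6 = 32/6 = 5.3333

Step 2 — sample variances and covariances s[i,j] = (1/(n-1)) · Σ_k (x_{k,i} - mean_i) · (x_{k,j} - mean_j), with n-1 = 5:
  s[X_1,X_1] = ((-4.1667)·(-4.1667) + (1.8333)·(1.8333) + (1.8333)·(1.8333) + (0.8333)·(0.8333) + (-1.1667)·(-1.1667) + (0.8333)·(0.8333)) / 5 = 26.8333/5 = 5.3667
  s[X_1,X_2] = ((-4.1667)·(1.6667) + (1.8333)·(-4.3333) + (1.8333)·(1.6667) + (0.8333)·(-0.3333) + (-1.1667)·(1.6667) + (0.8333)·(-0.3333)) / 5 = -14.3333/5 = -2.8667
  s[X_2,X_2] = ((1.6667)·(1.6667) + (-4.3333)·(-4.3333) + (1.6667)·(1.6667) + (-0.3333)·(-0.3333) + (1.6667)·(1.6667) + (-0.3333)·(-0.3333)) / 5 = 27.3333/5 = 5.4667
  Sample standard deviations s_i = √(s[i,i]):
  s(X_1) = √(5.3667) = 2.3166
  s(X_2) = √(5.4667) = 2.3381

Step 3 — r_{ij} = s_{ij} / (s_i · s_j):
  r[X_1,X_1] = 1 (diagonal).
  r[X_1,X_2] = -2.8667 / (2.3166 · 2.3381) = -2.8667 / 5.4164 = -0.5293
  r[X_2,X_2] = 1 (diagonal).

R is symmetric with unit diagonal. Assembling:

R = [[1, -0.5293],
 [-0.5293, 1]]


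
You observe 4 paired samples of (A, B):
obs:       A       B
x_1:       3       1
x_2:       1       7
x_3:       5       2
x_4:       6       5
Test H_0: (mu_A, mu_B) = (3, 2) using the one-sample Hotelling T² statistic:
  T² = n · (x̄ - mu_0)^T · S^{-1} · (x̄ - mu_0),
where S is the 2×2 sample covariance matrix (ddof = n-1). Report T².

Step 1 — sample mean vector:
  mean(A) = (3 + 1 + 5 + 6) / 4 = 15/4 = 3.75
  mean(B) = (1 + 7 + 2 + 5) / 4 = 15/4 = 3.75
  x̄ = (3.75, 3.75),  deviation x̄ - mu_0 = (3.75, 3.75) - (3, 2) = (0.75, 1.75).

Step 2 — sample covariance matrix, S[i,j] = (1/(n-1)) · Σ_k (x_{k,i} - mean_i) · (x_{k,j} - mean_j), divisor n-1 = 3:
  S[A,A] = ((-0.75)·(-0.75) + (-2.75)·(-2.75) + (1.25)·(1.25) + (2.25)·(2.25)) / 3 = 14.75/3 = 4.9167
  S[A,B] = ((-0.75)·(-2.75) + (-2.75)·(3.25) + (1.25)·(-1.75) + (2.25)·(1.25)) / 3 = -6.25/3 = -2.0833
  S[B,B] = ((-2.75)·(-2.75) + (3.25)·(3.25) + (-1.75)·(-1.75) + (1.25)·(1.25)) / 3 = 22.75/3 = 7.5833
  S = [[4.9167, -2.0833],
 [-2.0833, 7.5833]].

Step 3 — invert S. det(S) = 4.9167·7.5833 - (-2.0833)² = 32.9444.
  S^{-1} = (1/det) · [[d, -b], [-b, a]] = [[0.2302, 0.0632],
 [0.0632, 0.1492]].

Step 4 — quadratic form (x̄ - mu_0)^T · S^{-1} · (x̄ - mu_0):
  S^{-1} · (x̄ - mu_0) = (0.2833, 0.3086),
  (x̄ - mu_0)^T · [...] = (0.75)·(0.2833) + (1.75)·(0.3086) = 0.7525.

Step 5 — scale by n: T² = 4 · 0.7525 = 3.0101.

T² ≈ 3.0101


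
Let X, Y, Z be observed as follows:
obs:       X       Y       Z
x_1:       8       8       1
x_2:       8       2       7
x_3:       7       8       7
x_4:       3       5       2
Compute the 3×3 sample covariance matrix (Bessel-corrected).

Step 1 — column means:
  mean(X) = (8 + 8 + 7 + 3) / 4 = 26/4 = 6.5
  mean(Y) = (8 + 2 + 8 + 5) / 4 = 23/4 = 5.75
  mean(Z) = (1 + 7 + 7 + 2) / 4 = 17/4 = 4.25

Step 2 — sample covariance S[i,j] = (1/(n-1)) · Σ_k (x_{k,i} - mean_i) · (x_{k,j} - mean_j), with n-1 = 3.
  S[X,X] = ((1.5)·(1.5) + (1.5)·(1.5) + (0.5)·(0.5) + (-3.5)·(-3.5)) / 3 = 17/3 = 5.6667
  S[X,Y] = ((1.5)·(2.25) + (1.5)·(-3.75) + (0.5)·(2.25) + (-3.5)·(-0.75)) / 3 = 1.5/3 = 0.5
  S[X,Z] = ((1.5)·(-3.25) + (1.5)·(2.75) + (0.5)·(2.75) + (-3.5)·(-2.25)) / 3 = 8.5/3 = 2.8333
  S[Y,Y] = ((2.25)·(2.25) + (-3.75)·(-3.75) + (2.25)·(2.25) + (-0.75)·(-0.75)) / 3 = 24.75/3 = 8.25
  S[Y,Z] = ((2.25)·(-3.25) + (-3.75)·(2.75) + (2.25)·(2.75) + (-0.75)·(-2.25)) / 3 = -9.75/3 = -3.25
  S[Z,Z] = ((-3.25)·(-3.25) + (2.75)·(2.75) + (2.75)·(2.75) + (-2.25)·(-2.25)) / 3 = 30.75/3 = 10.25

S is symmetric (S[j,i] = S[i,j]). Assembling:

S = [[5.6667, 0.5, 2.8333],
 [0.5, 8.25, -3.25],
 [2.8333, -3.25, 10.25]]


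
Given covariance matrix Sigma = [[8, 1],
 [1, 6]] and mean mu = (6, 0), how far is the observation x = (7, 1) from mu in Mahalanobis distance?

Step 1 — centre the observation: (x - mu) = (1, 1).

Step 2 — invert Sigma. det(Sigma) = 8·6 - (1)² = 47.
  Sigma^{-1} = (1/det) · [[d, -b], [-b, a]] = [[0.1277, -0.0213],
 [-0.0213, 0.1702]].

Step 3 — form the quadratic (x - mu)^T · Sigma^{-1} · (x - mu):
  Sigma^{-1} · (x - mu) = (0.1064, 0.1489).
  (x - mu)^T · [Sigma^{-1} · (x - mu)] = (1)·(0.1064) + (1)·(0.1489) = 0.2553.

Step 4 — take square root: d = √(0.2553) ≈ 0.5053.

d(x, mu) = √(0.2553) ≈ 0.5053


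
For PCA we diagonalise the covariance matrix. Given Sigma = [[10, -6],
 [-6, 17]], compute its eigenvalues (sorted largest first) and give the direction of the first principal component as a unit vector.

Step 1 — characteristic polynomial of 2×2 Sigma:
  det(Sigma - λI) = λ² - trace · λ + det = 0.
  trace = 10 + 17 = 27, det = 10·17 - (-6)² = 134.
Step 2 — discriminant:
  Δ = trace² - 4·det = 729 - 536 = 193.
Step 3 — eigenvalues:
  λ = (trace ± √Δ)/2 = (27 ± 13.8924)/2,
  λ_1 = 20.4462,  λ_2 = 6.5538.

Step 4 — unit eigenvector for λ_1: solve (Sigma - λ_1 I)v = 0. First row:
  (10 - 20.4462)·v_x + (-6)·v_y = 0, i.e. (-10.4462)·v_x + (-6)·v_y = 0,
  so v ∝ (b, λ_1 - a) = (-6, 10.4462); multiply by -1 so the first entry is positive: u = (6, -10.4462).
  ||u|| = √((6)² + (-10.4462)²) = √(145.1236) ≈ 12.0467,
  v_1 = u/||u|| ≈ (0.4981, -0.8671) (||v_1|| = 1).

λ_1 = 20.4462,  λ_2 = 6.5538;  v_1 ≈ (0.4981, -0.8671)


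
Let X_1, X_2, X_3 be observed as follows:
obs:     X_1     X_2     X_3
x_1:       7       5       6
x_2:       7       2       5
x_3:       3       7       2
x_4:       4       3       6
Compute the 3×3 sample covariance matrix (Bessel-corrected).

Step 1 — column means:
  mean(X_1) = (7 + 7 + 3 + 4) / 4 = 21/4 = 5.25
  mean(X_2) = (5 + 2 + 7 + 3) / 4 = 17/4 = 4.25
  mean(X_3) = (6 + 5 + 2 + 6) / 4 = 19/4 = 4.75

Step 2 — sample covariance S[i,j] = (1/(n-1)) · Σ_k (x_{k,i} - mean_i) · (x_{k,j} - mean_j), with n-1 = 3.
  S[X_1,X_1] = ((1.75)·(1.75) + (1.75)·(1.75) + (-2.25)·(-2.25) + (-1.25)·(-1.25)) / 3 = 12.75/3 = 4.25
  S[X_1,X_2] = ((1.75)·(0.75) + (1.75)·(-2.25) + (-2.25)·(2.75) + (-1.25)·(-1.25)) / 3 = -7.25/3 = -2.4167
  S[X_1,X_3] = ((1.75)·(1.25) + (1.75)·(0.25) + (-2.25)·(-2.75) + (-1.25)·(1.25)) / 3 = 7.25/3 = 2.4167
  S[X_2,X_2] = ((0.75)·(0.75) + (-2.25)·(-2.25) + (2.75)·(2.75) + (-1.25)·(-1.25)) / 3 = 14.75/3 = 4.9167
  S[X_2,X_3] = ((0.75)·(1.25) + (-2.25)·(0.25) + (2.75)·(-2.75) + (-1.25)·(1.25)) / 3 = -8.75/3 = -2.9167
  S[X_3,X_3] = ((1.25)·(1.25) + (0.25)·(0.25) + (-2.75)·(-2.75) + (1.25)·(1.25)) / 3 = 10.75/3 = 3.5833

S is symmetric (S[j,i] = S[i,j]). Assembling:

S = [[4.25, -2.4167, 2.4167],
 [-2.4167, 4.9167, -2.9167],
 [2.4167, -2.9167, 3.5833]]


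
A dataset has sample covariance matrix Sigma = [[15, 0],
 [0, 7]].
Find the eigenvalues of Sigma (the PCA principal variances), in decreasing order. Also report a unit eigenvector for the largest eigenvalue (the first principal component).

Step 1 — characteristic polynomial of 2×2 Sigma:
  det(Sigma - λI) = λ² - trace · λ + det = 0.
  trace = 15 + 7 = 22, det = 15·7 - (0)² = 105.
Step 2 — discriminant:
  Δ = trace² - 4·det = 484 - 420 = 64.
Step 3 — eigenvalues:
  λ = (trace ± √Δ)/2 = (22 ± 8)/2,
  λ_1 = 15,  λ_2 = 7.

Step 4 — unit eigenvector for λ_1: Sigma is diagonal, so its eigenvectors are the coordinate axes. λ_1 = 15 is the diagonal entry on the first coordinate axis, hence
  v_1 = (1, 0) (||v_1|| = 1).

λ_1 = 15,  λ_2 = 7;  v_1 ≈ (1, 0)


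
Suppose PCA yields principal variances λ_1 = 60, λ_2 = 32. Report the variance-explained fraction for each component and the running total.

Step 1 — total variance = trace(Sigma) = Σ λ_i = 60 + 32 = 92.

Step 2 — fraction explained by component i = λ_i / Σ λ:
  PC1: 60/92 = 0.6522
  PC2: 32/92 = 0.3478

Step 3 — cumulative fraction after k components = (λ_1 + ... + λ_k) / Σ λ:
  k = 1: 60/92 = 0.6522
  k = 2: (60 + 32)/92 = 92/92 = 1

Summary (fraction, with percent):

explained: PC1 0.6522 (65.22%), PC2 0.3478 (34.78%);  cumulative: 0.6522, 1


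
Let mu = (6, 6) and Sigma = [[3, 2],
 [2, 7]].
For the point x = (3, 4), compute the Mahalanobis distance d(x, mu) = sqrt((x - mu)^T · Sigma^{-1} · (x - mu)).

Step 1 — centre the observation: (x - mu) = (-3, -2).

Step 2 — invert Sigma. det(Sigma) = 3·7 - (2)² = 17.
  Sigma^{-1} = (1/det) · [[d, -b], [-b, a]] = [[0.4118, -0.1176],
 [-0.1176, 0.1765]].

Step 3 — form the quadratic (x - mu)^T · Sigma^{-1} · (x - mu):
  Sigma^{-1} · (x - mu) = (-1, 0).
  (x - mu)^T · [Sigma^{-1} · (x - mu)] = (-3)·(-1) + (-2)·(0) = 3.

Step 4 — take square root: d = √(3) ≈ 1.7321.

d(x, mu) = √(3) ≈ 1.7321


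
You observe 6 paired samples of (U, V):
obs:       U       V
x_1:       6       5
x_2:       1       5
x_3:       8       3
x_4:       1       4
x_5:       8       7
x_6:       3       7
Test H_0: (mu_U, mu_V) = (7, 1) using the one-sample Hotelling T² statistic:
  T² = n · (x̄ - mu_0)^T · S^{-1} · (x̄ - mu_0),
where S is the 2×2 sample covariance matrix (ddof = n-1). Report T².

Step 1 — sample mean vector:
  mean(U) = (6 + 1 + 8 + 1 + 8 + 3) / 6 = 27/6 = 4.5
  mean(V) = (5 + 5 + 3 + 4 + 7 + 7) / 6 = 31/6 = 5.1667
  x̄ = (4.5, 5.1667),  deviation x̄ - mu_0 = (4.5, 5.1667) - (7, 1) = (-2.5, 4.1667).

Step 2 — sample covariance matrix, S[i,j] = (1/(n-1)) · Σ_k (x_{k,i} - mean_i) · (x_{k,j} - mean_j), divisor n-1 = 5:
  S[U,U] = ((1.5)·(1.5) + (-3.5)·(-3.5) + (3.5)·(3.5) + (-3.5)·(-3.5) + (3.5)·(3.5) + (-1.5)·(-1.5)) / 5 = 53.5/5 = 10.7
  S[U,V] = ((1.5)·(-0.1667) + (-3.5)·(-0.1667) + (3.5)·(-2.1667) + (-3.5)·(-1.1667) + (3.5)·(1.8333) + (-1.5)·(1.8333)) / 5 = 0.5/5 = 0.1
  S[V,V] = ((-0.1667)·(-0.1667) + (-0.1667)·(-0.1667) + (-2.1667)·(-2.1667) + (-1.1667)·(-1.1667) + (1.8333)·(1.8333) + (1.8333)·(1.8333)) / 5 = 12.8333/5 = 2.5667
  S = [[10.7, 0.1],
 [0.1, 2.5667]].

Step 3 — invert S. det(S) = 10.7·2.5667 - (0.1)² = 27.4533.
  S^{-1} = (1/det) · [[d, -b], [-b, a]] = [[0.0935, -0.0036],
 [-0.0036, 0.3898]].

Step 4 — quadratic form (x̄ - mu_0)^T · S^{-1} · (x̄ - mu_0):
  S^{-1} · (x̄ - mu_0) = (-0.2489, 1.6331),
  (x̄ - mu_0)^T · [...] = (-2.5)·(-0.2489) + (4.1667)·(1.6331) = 7.4267.

Step 5 — scale by n: T² = 6 · 7.4267 = 44.5605.

T² ≈ 44.5605


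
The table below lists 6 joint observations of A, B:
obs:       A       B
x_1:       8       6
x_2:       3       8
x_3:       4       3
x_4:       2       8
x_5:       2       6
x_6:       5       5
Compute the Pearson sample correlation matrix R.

Step 1 — column means:
  mean(A) = (8 + 3 + 4 + 2 + 2 + 5) / 6 = 24/6 = 4
  mean(B) = (6 + 8 + 3 + 8 + 6 + 5) / 6 = 36/6 = 6

Step 2 — sample variances and covariances s[i,j] = (1/(n-1)) · Σ_k (x_{k,i} - mean_i) · (x_{k,j} - mean_j), with n-1 = 5:
  s[A,A] = ((4)·(4) + (-1)·(-1) + (0)·(0) + (-2)·(-2) + (-2)·(-2) + (1)·(1)) / 5 = 26/5 = 5.2
  s[A,B] = ((4)·(0) + (-1)·(2) + (0)·(-3) + (-2)·(2) + (-2)·(0) + (1)·(-1)) / 5 = -7/5 = -1.4
  s[B,B] = ((0)·(0) + (2)·(2) + (-3)·(-3) + (2)·(2) + (0)·(0) + (-1)·(-1)) / 5 = 18/5 = 3.6
  Sample standard deviations s_i = √(s[i,i]):
  s(A) = √(5.2) = 2.2804
  s(B) = √(3.6) = 1.8974

Step 3 — r_{ij} = s_{ij} / (s_i · s_j):
  r[A,A] = 1 (diagonal).
  r[A,B] = -1.4 / (2.2804 · 1.8974) = -1.4 / 4.3267 = -0.3236
  r[B,B] = 1 (diagonal).

R is symmetric with unit diagonal. Assembling:

R = [[1, -0.3236],
 [-0.3236, 1]]


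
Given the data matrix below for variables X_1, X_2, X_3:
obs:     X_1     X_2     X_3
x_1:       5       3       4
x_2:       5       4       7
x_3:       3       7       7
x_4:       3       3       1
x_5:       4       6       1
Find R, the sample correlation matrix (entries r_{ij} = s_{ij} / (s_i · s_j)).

Step 1 — column means:
  mean(X_1) = (5 + 5 + 3 + 3 + 4) / 5 = 20/5 = 4
  mean(X_2) = (3 + 4 + 7 + 3 + 6) / 5 = 23/5 = 4.6
  mean(X_3) = (4 + 7 + 7 + 1 + 1) / 5 = 20/5 = 4

Step 2 — sample variances and covariances s[i,j] = (1/(n-1)) · Σ_k (x_{k,i} - mean_i) · (x_{k,j} - mean_j), with n-1 = 4:
  s[X_1,X_1] = ((1)·(1) + (1)·(1) + (-1)·(-1) + (-1)·(-1) + (0)·(0)) / 4 = 4/4 = 1
  s[X_1,X_2] = ((1)·(-1.6) + (1)·(-0.6) + (-1)·(2.4) + (-1)·(-1.6) + (0)·(1.4)) / 4 = -3/4 = -0.75
  s[X_1,X_3] = ((1)·(0) + (1)·(3) + (-1)·(3) + (-1)·(-3) + (0)·(-3)) / 4 = 3/4 = 0.75
  s[X_2,X_2] = ((-1.6)·(-1.6) + (-0.6)·(-0.6) + (2.4)·(2.4) + (-1.6)·(-1.6) + (1.4)·(1.4)) / 4 = 13.2/4 = 3.3
  s[X_2,X_3] = ((-1.6)·(0) + (-0.6)·(3) + (2.4)·(3) + (-1.6)·(-3) + (1.4)·(-3)) / 4 = 6/4 = 1.5
  s[X_3,X_3] = ((0)·(0) + (3)·(3) + (3)·(3) + (-3)·(-3) + (-3)·(-3)) / 4 = 36/4 = 9
  Sample standard deviations s_i = √(s[i,i]):
  s(X_1) = √(1) = 1
  s(X_2) = √(3.3) = 1.8166
  s(X_3) = √(9) = 3

Step 3 — r_{ij} = s_{ij} / (s_i · s_j):
  r[X_1,X_1] = 1 (diagonal).
  r[X_1,X_2] = -0.75 / (1 · 1.8166) = -0.75 / 1.8166 = -0.4129
  r[X_1,X_3] = 0.75 / (1 · 3) = 0.75 / 3 = 0.25
  r[X_2,X_2] = 1 (diagonal).
  r[X_2,X_3] = 1.5 / (1.8166 · 3) = 1.5 / 5.4498 = 0.2752
  r[X_3,X_3] = 1 (diagonal).

R is symmetric with unit diagonal. Assembling:

R = [[1, -0.4129, 0.25],
 [-0.4129, 1, 0.2752],
 [0.25, 0.2752, 1]]


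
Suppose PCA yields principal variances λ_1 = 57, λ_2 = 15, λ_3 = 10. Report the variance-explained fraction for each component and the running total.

Step 1 — total variance = trace(Sigma) = Σ λ_i = 57 + 15 + 10 = 82.

Step 2 — fraction explained by component i = λ_i / Σ λ:
  PC1: 57/82 = 0.6951
  PC2: 15/82 = 0.1829
  PC3: 10/82 = 0.122

Step 3 — cumulative fraction after k components = (λ_1 + ... + λ_k) / Σ λ:
  k = 1: 57/82 = 0.6951
  k = 2: (57 + 15)/82 = 72/82 = 0.878
  k = 3: (57 + 15 + 10)/82 = 82/82 = 1

Summary (fraction, with percent):

explained: PC1 0.6951 (69.51%), PC2 0.1829 (18.29%), PC3 0.122 (12.2%);  cumulative: 0.6951, 0.878, 1


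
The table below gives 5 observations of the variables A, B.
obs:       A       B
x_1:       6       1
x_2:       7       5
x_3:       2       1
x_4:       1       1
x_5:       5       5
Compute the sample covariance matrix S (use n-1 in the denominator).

Step 1 — column means:
  mean(A) = (6 + 7 + 2 + 1 + 5) / 5 = 21/5 = 4.2
  mean(B) = (1 + 5 + 1 + 1 + 5) / 5 = 13/5 = 2.6

Step 2 — sample covariance S[i,j] = (1/(n-1)) · Σ_k (x_{k,i} - mean_i) · (x_{k,j} - mean_j), with n-1 = 4.
  S[A,A] = ((1.8)·(1.8) + (2.8)·(2.8) + (-2.2)·(-2.2) + (-3.2)·(-3.2) + (0.8)·(0.8)) / 4 = 26.8/4 = 6.7
  S[A,B] = ((1.8)·(-1.6) + (2.8)·(2.4) + (-2.2)·(-1.6) + (-3.2)·(-1.6) + (0.8)·(2.4)) / 4 = 14.4/4 = 3.6
  S[B,B] = ((-1.6)·(-1.6) + (2.4)·(2.4) + (-1.6)·(-1.6) + (-1.6)·(-1.6) + (2.4)·(2.4)) / 4 = 19.2/4 = 4.8

S is symmetric (S[j,i] = S[i,j]). Assembling:

S = [[6.7, 3.6],
 [3.6, 4.8]]


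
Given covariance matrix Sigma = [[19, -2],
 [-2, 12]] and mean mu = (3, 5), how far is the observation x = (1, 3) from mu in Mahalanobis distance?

Step 1 — centre the observation: (x - mu) = (-2, -2).

Step 2 — invert Sigma. det(Sigma) = 19·12 - (-2)² = 224.
  Sigma^{-1} = (1/det) · [[d, -b], [-b, a]] = [[0.0536, 0.0089],
 [0.0089, 0.0848]].

Step 3 — form the quadratic (x - mu)^T · Sigma^{-1} · (x - mu):
  Sigma^{-1} · (x - mu) = (-0.125, -0.1875).
  (x - mu)^T · [Sigma^{-1} · (x - mu)] = (-2)·(-0.125) + (-2)·(-0.1875) = 0.625.

Step 4 — take square root: d = √(0.625) ≈ 0.7906.

d(x, mu) = √(0.625) ≈ 0.7906


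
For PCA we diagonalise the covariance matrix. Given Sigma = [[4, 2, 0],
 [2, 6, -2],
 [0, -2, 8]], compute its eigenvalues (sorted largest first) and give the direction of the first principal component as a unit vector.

Step 1 — characteristic polynomial p(λ) = det(λI - Sigma) = λ³ - tr·λ² + c_1·λ - det, where tr = trace, c_1 = sum of the principal 2×2 minors, det = det(Sigma):
  tr = 4 + 6 + 8 = 18,
  c_1 = (4·6 - (2)²) + (4·8 - (0)²) + (6·8 - (-2)²) = 20 + 32 + 44 = 96,
  det = 4·(6·8 - (-2)²) - (2)·((2)·8 - (-2)·(0)) + (0)·((2)·(-2) - 6·(0)) = 4·(44) - (2)·(16) + (0)·(-4) = 144.
  So p(λ) = λ³ - 18λ² + 96λ - 144.
Step 2 — look for an integer root (rational root theorem: any rational root is an integer divisor of 144). Testing λ = 6:
  p(6) = 216 - 648 + 576 - 144 = 0  ✓
  Dividing out (λ - 6): p(λ) = (λ - 6)(λ² - 12λ + 24).
Step 3 — remaining eigenvalues from the quadratic λ² - 12λ + 24 = 0:
  Δ = 12² - 4·24 = 144 - 96 = 48,  λ = (12 ± √48)/2 = (12 ± 6.9282)/2 ≈ 9.4641 or 2.5359.
  Sorted: λ_1 = 9.4641,  λ_2 = 6,  λ_3 = 2.5359  (check: sum = 18 = tr ✓).

Step 4 — unit eigenvector for λ_1 ≈ 9.4641: v spans the null space of (Sigma - λ_1 I), whose rows are
  r_1 = (-5.4641, 2, 0),  r_2 = (2, -3.4641, -2),  r_3 = (0, -2, -1.4641).
  v is orthogonal to every row, so take v ∝ r_1 × r_2 = ((2)·(-2) - (0)·(-3.4641), (0)·(2) - (-5.4641)·(-2), (-5.4641)·(-3.4641) - (2)·(2)) ≈ (-4, -10.9282, 14.9282).
  Rescale (multiply by -1 so the first nonzero entry is positive): u = (4, 10.9282, -14.9282).
  ||u|| = √((4)² + (10.9282)² + (-14.9282)²) = √(358.2769) ≈ 18.9282,  v_1 = u/||u|| ≈ (0.2113, 0.5774, -0.7887) (||v_1|| = 1).

λ_1 = 9.4641,  λ_2 = 6,  λ_3 = 2.5359;  v_1 ≈ (0.2113, 0.5774, -0.7887)


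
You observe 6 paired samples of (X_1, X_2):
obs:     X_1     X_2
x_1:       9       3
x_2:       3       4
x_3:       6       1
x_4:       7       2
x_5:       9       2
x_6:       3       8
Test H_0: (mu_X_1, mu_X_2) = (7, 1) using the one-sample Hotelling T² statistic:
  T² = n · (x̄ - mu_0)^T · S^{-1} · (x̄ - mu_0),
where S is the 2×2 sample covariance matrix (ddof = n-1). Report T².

Step 1 — sample mean vector:
  mean(X_1) = (9 + 3 + 6 + 7 + 9 + 3) / 6 = 37/6 = 6.1667
  mean(X_2) = (3 + 4 + 1 + 2 + 2 + 8) / 6 = 20/6 = 3.3333
  x̄ = (6.1667, 3.3333),  deviation x̄ - mu_0 = (6.1667, 3.3333) - (7, 1) = (-0.8333, 2.3333).

Step 2 — sample covariance matrix, S[i,j] = (1/(n-1)) · Σ_k (x_{k,i} - mean_i) · (x_{k,j} - mean_j), divisor n-1 = 5:
  S[X_1,X_1] = ((2.8333)·(2.8333) + (-3.1667)·(-3.1667) + (-0.1667)·(-0.1667) + (0.8333)·(0.8333) + (2.8333)·(2.8333) + (-3.1667)·(-3.1667)) / 5 = 36.8333/5 = 7.3667
  S[X_1,X_2] = ((2.8333)·(-0.3333) + (-3.1667)·(0.6667) + (-0.1667)·(-2.3333) + (0.8333)·(-1.3333) + (2.8333)·(-1.3333) + (-3.1667)·(4.6667)) / 5 = -22.3333/5 = -4.4667
  S[X_2,X_2] = ((-0.3333)·(-0.3333) + (0.6667)·(0.6667) + (-2.3333)·(-2.3333) + (-1.3333)·(-1.3333) + (-1.3333)·(-1.3333) + (4.6667)·(4.6667)) / 5 = 31.3333/5 = 6.2667
  S = [[7.3667, -4.4667],
 [-4.4667, 6.2667]].

Step 3 — invert S. det(S) = 7.3667·6.2667 - (-4.4667)² = 26.2133.
  S^{-1} = (1/det) · [[d, -b], [-b, a]] = [[0.2391, 0.1704],
 [0.1704, 0.281]].

Step 4 — quadratic form (x̄ - mu_0)^T · S^{-1} · (x̄ - mu_0):
  S^{-1} · (x̄ - mu_0) = (0.1984, 0.5137),
  (x̄ - mu_0)^T · [...] = (-0.8333)·(0.1984) + (2.3333)·(0.5137) = 1.0334.

Step 5 — scale by n: T² = 6 · 1.0334 = 6.2004.

T² ≈ 6.2004


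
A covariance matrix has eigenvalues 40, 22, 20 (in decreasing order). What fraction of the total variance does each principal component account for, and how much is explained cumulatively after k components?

Step 1 — total variance = trace(Sigma) = Σ λ_i = 40 + 22 + 20 = 82.

Step 2 — fraction explained by component i = λ_i / Σ λ:
  PC1: 40/82 = 0.4878
  PC2: 22/82 = 0.2683
  PC3: 20/82 = 0.2439

Step 3 — cumulative fraction after k components = (λ_1 + ... + λ_k) / Σ λ:
  k = 1: 40/82 = 0.4878
  k = 2: (40 + 22)/82 = 62/82 = 0.7561
  k = 3: (40 + 22 + 20)/82 = 82/82 = 1

Summary (fraction, with percent):

explained: PC1 0.4878 (48.78%), PC2 0.2683 (26.83%), PC3 0.2439 (24.39%);  cumulative: 0.4878, 0.7561, 1


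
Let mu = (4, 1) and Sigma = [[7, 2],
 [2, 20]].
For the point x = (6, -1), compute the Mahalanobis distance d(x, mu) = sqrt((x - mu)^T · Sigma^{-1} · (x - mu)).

Step 1 — centre the observation: (x - mu) = (2, -2).

Step 2 — invert Sigma. det(Sigma) = 7·20 - (2)² = 136.
  Sigma^{-1} = (1/det) · [[d, -b], [-b, a]] = [[0.1471, -0.0147],
 [-0.0147, 0.0515]].

Step 3 — form the quadratic (x - mu)^T · Sigma^{-1} · (x - mu):
  Sigma^{-1} · (x - mu) = (0.3235, -0.1324).
  (x - mu)^T · [Sigma^{-1} · (x - mu)] = (2)·(0.3235) + (-2)·(-0.1324) = 0.9118.

Step 4 — take square root: d = √(0.9118) ≈ 0.9549.

d(x, mu) = √(0.9118) ≈ 0.9549


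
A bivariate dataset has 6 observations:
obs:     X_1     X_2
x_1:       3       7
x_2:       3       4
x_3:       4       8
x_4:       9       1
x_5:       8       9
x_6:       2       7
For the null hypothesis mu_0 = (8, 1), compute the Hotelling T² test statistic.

Step 1 — sample mean vector:
  mean(X_1) = (3 + 3 + 4 + 9 + 8 + 2) / 6 = 29/6 = 4.8333
  mean(X_2) = (7 + 4 + 8 + 1 + 9 + 7) / 6 = 36/6 = 6
  x̄ = (4.8333, 6),  deviation x̄ - mu_0 = (4.8333, 6) - (8, 1) = (-3.1667, 5).

Step 2 — sample covariance matrix, S[i,j] = (1/(n-1)) · Σ_k (x_{k,i} - mean_i) · (x_{k,j} - mean_j), divisor n-1 = 5:
  S[X_1,X_1] = ((-1.8333)·(-1.8333) + (-1.8333)·(-1.8333) + (-0.8333)·(-0.8333) + (4.1667)·(4.1667) + (3.1667)·(3.1667) + (-2.8333)·(-2.8333)) / 5 = 42.8333/5 = 8.5667
  S[X_1,X_2] = ((-1.8333)·(1) + (-1.8333)·(-2) + (-0.8333)·(2) + (4.1667)·(-5) + (3.1667)·(3) + (-2.8333)·(1)) / 5 = -14/5 = -2.8
  S[X_2,X_2] = ((1)·(1) + (-2)·(-2) + (2)·(2) + (-5)·(-5) + (3)·(3) + (1)·(1)) / 5 = 44/5 = 8.8
  S = [[8.5667, -2.8],
 [-2.8, 8.8]].

Step 3 — invert S. det(S) = 8.5667·8.8 - (-2.8)² = 67.5467.
  S^{-1} = (1/det) · [[d, -b], [-b, a]] = [[0.1303, 0.0415],
 [0.0415, 0.1268]].

Step 4 — quadratic form (x̄ - mu_0)^T · S^{-1} · (x̄ - mu_0):
  S^{-1} · (x̄ - mu_0) = (-0.2053, 0.5029),
  (x̄ - mu_0)^T · [...] = (-3.1667)·(-0.2053) + (5)·(0.5029) = 3.1644.

Step 5 — scale by n: T² = 6 · 3.1644 = 18.9864.

T² ≈ 18.9864


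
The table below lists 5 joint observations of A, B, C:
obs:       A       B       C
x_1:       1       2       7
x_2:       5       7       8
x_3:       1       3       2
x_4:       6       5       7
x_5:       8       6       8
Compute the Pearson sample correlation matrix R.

Step 1 — column means:
  mean(A) = (1 + 5 + 1 + 6 + 8) / 5 = 21/5 = 4.2
  mean(B) = (2 + 7 + 3 + 5 + 6) / 5 = 23/5 = 4.6
  mean(C) = (7 + 8 + 2 + 7 + 8) / 5 = 32/5 = 6.4

Step 2 — sample variances and covariances s[i,j] = (1/(n-1)) · Σ_k (x_{k,i} - mean_i) · (x_{k,j} - mean_j), with n-1 = 4:
  s[A,A] = ((-3.2)·(-3.2) + (0.8)·(0.8) + (-3.2)·(-3.2) + (1.8)·(1.8) + (3.8)·(3.8)) / 4 = 38.8/4 = 9.7
  s[A,B] = ((-3.2)·(-2.6) + (0.8)·(2.4) + (-3.2)·(-1.6) + (1.8)·(0.4) + (3.8)·(1.4)) / 4 = 21.4/4 = 5.35
  s[A,C] = ((-3.2)·(0.6) + (0.8)·(1.6) + (-3.2)·(-4.4) + (1.8)·(0.6) + (3.8)·(1.6)) / 4 = 20.6/4 = 5.15
  s[B,B] = ((-2.6)·(-2.6) + (2.4)·(2.4) + (-1.6)·(-1.6) + (0.4)·(0.4) + (1.4)·(1.4)) / 4 = 17.2/4 = 4.3
  s[B,C] = ((-2.6)·(0.6) + (2.4)·(1.6) + (-1.6)·(-4.4) + (0.4)·(0.6) + (1.4)·(1.6)) / 4 = 11.8/4 = 2.95
  s[C,C] = ((0.6)·(0.6) + (1.6)·(1.6) + (-4.4)·(-4.4) + (0.6)·(0.6) + (1.6)·(1.6)) / 4 = 25.2/4 = 6.3
  Sample standard deviations s_i = √(s[i,i]):
  s(A) = √(9.7) = 3.1145
  s(B) = √(4.3) = 2.0736
  s(C) = √(6.3) = 2.51

Step 3 — r_{ij} = s_{ij} / (s_i · s_j):
  r[A,A] = 1 (diagonal).
  r[A,B] = 5.35 / (3.1145 · 2.0736) = 5.35 / 6.4583 = 0.8284
  r[A,C] = 5.15 / (3.1145 · 2.51) = 5.15 / 7.8173 = 0.6588
  r[B,B] = 1 (diagonal).
  r[B,C] = 2.95 / (2.0736 · 2.51) = 2.95 / 5.2048 = 0.5668
  r[C,C] = 1 (diagonal).

R is symmetric with unit diagonal. Assembling:

R = [[1, 0.8284, 0.6588],
 [0.8284, 1, 0.5668],
 [0.6588, 0.5668, 1]]


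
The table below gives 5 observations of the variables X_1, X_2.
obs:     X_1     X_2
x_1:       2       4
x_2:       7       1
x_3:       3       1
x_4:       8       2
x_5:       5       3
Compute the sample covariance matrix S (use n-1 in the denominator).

Step 1 — column means:
  mean(X_1) = (2 + 7 + 3 + 8 + 5) / 5 = 25/5 = 5
  mean(X_2) = (4 + 1 + 1 + 2 + 3) / 5 = 11/5 = 2.2

Step 2 — sample covariance S[i,j] = (1/(n-1)) · Σ_k (x_{k,i} - mean_i) · (x_{k,j} - mean_j), with n-1 = 4.
  S[X_1,X_1] = ((-3)·(-3) + (2)·(2) + (-2)·(-2) + (3)·(3) + (0)·(0)) / 4 = 26/4 = 6.5
  S[X_1,X_2] = ((-3)·(1.8) + (2)·(-1.2) + (-2)·(-1.2) + (3)·(-0.2) + (0)·(0.8)) / 4 = -6/4 = -1.5
  S[X_2,X_2] = ((1.8)·(1.8) + (-1.2)·(-1.2) + (-1.2)·(-1.2) + (-0.2)·(-0.2) + (0.8)·(0.8)) / 4 = 6.8/4 = 1.7

S is symmetric (S[j,i] = S[i,j]). Assembling:

S = [[6.5, -1.5],
 [-1.5, 1.7]]


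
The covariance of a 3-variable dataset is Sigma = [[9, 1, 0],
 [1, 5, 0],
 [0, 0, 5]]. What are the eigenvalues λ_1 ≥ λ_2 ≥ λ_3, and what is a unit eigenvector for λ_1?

Step 1 — characteristic polynomial p(λ) = det(λI - Sigma) = λ³ - tr·λ² + c_1·λ - det, where tr = trace, c_1 = sum of the principal 2×2 minors, det = det(Sigma):
  tr = 9 + 5 + 5 = 19,
  c_1 = (9·5 - (1)²) + (9·5 - (0)²) + (5·5 - (0)²) = 44 + 45 + 25 = 114,
  det = 9·(5·5 - (0)²) - (1)·((1)·5 - (0)·(0)) + (0)·((1)·(0) - 5·(0)) = 9·(25) - (1)·(5) + (0)·(0) = 220.
  So p(λ) = λ³ - 19λ² + 114λ - 220.
Step 2 — look for an integer root (rational root theorem: any rational root is an integer divisor of 220). Testing λ = 5:
  p(5) = 125 - 475 + 570 - 220 = 0  ✓
  Dividing out (λ - 5): p(λ) = (λ - 5)(λ² - 14λ + 44).
Step 3 — remaining eigenvalues from the quadratic λ² - 14λ + 44 = 0:
  Δ = 14² - 4·44 = 196 - 176 = 20,  λ = (14 ± √20)/2 = (14 ± 4.4721)/2 ≈ 9.2361 or 4.7639.
  Sorted: λ_1 = 9.2361,  λ_2 = 5,  λ_3 = 4.7639  (check: sum = 19 = tr ✓).

Step 4 — unit eigenvector for λ_1 ≈ 9.2361: v spans the null space of (Sigma - λ_1 I), whose rows are
  r_1 = (-0.2361, 1, 0),  r_2 = (1, -4.2361, 0),  r_3 = (0, 0, -4.2361).
  v is orthogonal to every row, so take v ∝ r_1 × r_3 = ((1)·(-4.2361) - (0)·(0), (0)·(0) - (-0.2361)·(-4.2361), (-0.2361)·(0) - (1)·(0)) ≈ (-4.2361, -1, 0).
  Rescale (multiply by -1 so the first nonzero entry is positive): u = (4.2361, 1, 0).
  ||u|| = √((4.2361)² + (1)² + (0)²) = √(18.9443) ≈ 4.3525,  v_1 = u/||u|| ≈ (0.9732, 0.2298, 0) (||v_1|| = 1).

λ_1 = 9.2361,  λ_2 = 5,  λ_3 = 4.7639;  v_1 ≈ (0.9732, 0.2298, 0)


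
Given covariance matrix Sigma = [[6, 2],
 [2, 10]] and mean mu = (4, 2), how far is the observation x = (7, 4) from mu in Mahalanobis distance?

Step 1 — centre the observation: (x - mu) = (3, 2).

Step 2 — invert Sigma. det(Sigma) = 6·10 - (2)² = 56.
  Sigma^{-1} = (1/det) · [[d, -b], [-b, a]] = [[0.1786, -0.0357],
 [-0.0357, 0.1071]].

Step 3 — form the quadratic (x - mu)^T · Sigma^{-1} · (x - mu):
  Sigma^{-1} · (x - mu) = (0.4643, 0.1071).
  (x - mu)^T · [Sigma^{-1} · (x - mu)] = (3)·(0.4643) + (2)·(0.1071) = 1.6071.

Step 4 — take square root: d = √(1.6071) ≈ 1.2677.

d(x, mu) = √(1.6071) ≈ 1.2677


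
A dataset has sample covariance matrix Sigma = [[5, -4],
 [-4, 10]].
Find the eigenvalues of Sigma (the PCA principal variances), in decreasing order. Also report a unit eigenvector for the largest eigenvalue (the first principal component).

Step 1 — characteristic polynomial of 2×2 Sigma:
  det(Sigma - λI) = λ² - trace · λ + det = 0.
  trace = 5 + 10 = 15, det = 5·10 - (-4)² = 34.
Step 2 — discriminant:
  Δ = trace² - 4·det = 225 - 136 = 89.
Step 3 — eigenvalues:
  λ = (trace ± √Δ)/2 = (15 ± 9.434)/2,
  λ_1 = 12.217,  λ_2 = 2.783.

Step 4 — unit eigenvector for λ_1: solve (Sigma - λ_1 I)v = 0. First row:
  (5 - 12.217)·v_x + (-4)·v_y = 0, i.e. (-7.217)·v_x + (-4)·v_y = 0,
  so v ∝ (b, λ_1 - a) = (-4, 7.217); multiply by -1 so the first entry is positive: u = (4, -7.217).
  ||u|| = √((4)² + (-7.217)²) = √(68.085) ≈ 8.2514,
  v_1 = u/||u|| ≈ (0.4848, -0.8746) (||v_1|| = 1).

λ_1 = 12.217,  λ_2 = 2.783;  v_1 ≈ (0.4848, -0.8746)


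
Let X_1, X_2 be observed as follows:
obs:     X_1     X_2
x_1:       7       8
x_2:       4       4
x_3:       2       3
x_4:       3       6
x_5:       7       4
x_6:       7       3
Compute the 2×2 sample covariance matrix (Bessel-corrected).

Step 1 — column means:
  mean(X_1) = (7 + 4 + 2 + 3 + 7 + 7) / 6 = 30/6 = 5
  mean(X_2) = (8 + 4 + 3 + 6 + 4 + 3) / 6 = 28/6 = 4.6667

Step 2 — sample covariance S[i,j] = (1/(n-1)) · Σ_k (x_{k,i} - mean_i) · (x_{k,j} - mean_j), with n-1 = 5.
  S[X_1,X_1] = ((2)·(2) + (-1)·(-1) + (-3)·(-3) + (-2)·(-2) + (2)·(2) + (2)·(2)) / 5 = 26/5 = 5.2
  S[X_1,X_2] = ((2)·(3.3333) + (-1)·(-0.6667) + (-3)·(-1.6667) + (-2)·(1.3333) + (2)·(-0.6667) + (2)·(-1.6667)) / 5 = 5/5 = 1
  S[X_2,X_2] = ((3.3333)·(3.3333) + (-0.6667)·(-0.6667) + (-1.6667)·(-1.6667) + (1.3333)·(1.3333) + (-0.6667)·(-0.6667) + (-1.6667)·(-1.6667)) / 5 = 19.3333/5 = 3.8667

S is symmetric (S[j,i] = S[i,j]). Assembling:

S = [[5.2, 1],
 [1, 3.8667]]


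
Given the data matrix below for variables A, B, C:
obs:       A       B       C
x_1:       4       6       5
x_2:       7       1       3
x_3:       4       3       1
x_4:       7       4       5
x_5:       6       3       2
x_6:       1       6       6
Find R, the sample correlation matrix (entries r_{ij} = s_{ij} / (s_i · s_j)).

Step 1 — column means:
  mean(A) = (4 + 7 + 4 + 7 + 6 + 1) / 6 = 29/6 = 4.8333
  mean(B) = (6 + 1 + 3 + 4 + 3 + 6) / 6 = 23/6 = 3.8333
  mean(C) = (5 + 3 + 1 + 5 + 2 + 6) / 6 = 22/6 = 3.6667

Step 2 — sample variances and covariances s[i,j] = (1/(n-1)) · Σ_k (x_{k,i} - mean_i) · (x_{k,j} - mean_j), with n-1 = 5:
  s[A,A] = ((-0.8333)·(-0.8333) + (2.1667)·(2.1667) + (-0.8333)·(-0.8333) + (2.1667)·(2.1667) + (1.1667)·(1.1667) + (-3.8333)·(-3.8333)) / 5 = 26.8333/5 = 5.3667
  s[A,B] = ((-0.8333)·(2.1667) + (2.1667)·(-2.8333) + (-0.8333)·(-0.8333) + (2.1667)·(0.1667) + (1.1667)·(-0.8333) + (-3.8333)·(2.1667)) / 5 = -16.1667/5 = -3.2333
  s[A,C] = ((-0.8333)·(1.3333) + (2.1667)·(-0.6667) + (-0.8333)·(-2.6667) + (2.1667)·(1.3333) + (1.1667)·(-1.6667) + (-3.8333)·(2.3333)) / 5 = -8.3333/5 = -1.6667
  s[B,B] = ((2.1667)·(2.1667) + (-2.8333)·(-2.8333) + (-0.8333)·(-0.8333) + (0.1667)·(0.1667) + (-0.8333)·(-0.8333) + (2.1667)·(2.1667)) / 5 = 18.8333/5 = 3.7667
  s[B,C] = ((2.1667)·(1.3333) + (-2.8333)·(-0.6667) + (-0.8333)·(-2.6667) + (0.1667)·(1.3333) + (-0.8333)·(-1.6667) + (2.1667)·(2.3333)) / 5 = 13.6667/5 = 2.7333
  s[C,C] = ((1.3333)·(1.3333) + (-0.6667)·(-0.6667) + (-2.6667)·(-2.6667) + (1.3333)·(1.3333) + (-1.6667)·(-1.6667) + (2.3333)·(2.3333)) / 5 = 19.3333/5 = 3.8667
  Sample standard deviations s_i = √(s[i,i]):
  s(A) = √(5.3667) = 2.3166
  s(B) = √(3.7667) = 1.9408
  s(C) = √(3.8667) = 1.9664

Step 3 — r_{ij} = s_{ij} / (s_i · s_j):
  r[A,A] = 1 (diagonal).
  r[A,B] = -3.2333 / (2.3166 · 1.9408) = -3.2333 / 4.496 = -0.7192
  r[A,C] = -1.6667 / (2.3166 · 1.9664) = -1.6667 / 4.5553 = -0.3659
  r[B,B] = 1 (diagonal).
  r[B,C] = 2.7333 / (1.9408 · 1.9664) = 2.7333 / 3.8163 = 0.7162
  r[C,C] = 1 (diagonal).

R is symmetric with unit diagonal. Assembling:

R = [[1, -0.7192, -0.3659],
 [-0.7192, 1, 0.7162],
 [-0.3659, 0.7162, 1]]


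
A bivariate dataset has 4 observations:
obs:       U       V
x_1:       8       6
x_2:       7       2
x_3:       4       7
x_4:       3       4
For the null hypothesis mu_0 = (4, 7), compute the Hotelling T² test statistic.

Step 1 — sample mean vector:
  mean(U) = (8 + 7 + 4 + 3) / 4 = 22/4 = 5.5
  mean(V) = (6 + 2 + 7 + 4) / 4 = 19/4 = 4.75
  x̄ = (5.5, 4.75),  deviation x̄ - mu_0 = (5.5, 4.75) - (4, 7) = (1.5, -2.25).

Step 2 — sample covariance matrix, S[i,j] = (1/(n-1)) · Σ_k (x_{k,i} - mean_i) · (x_{k,j} - mean_j), divisor n-1 = 3:
  S[U,U] = ((2.5)·(2.5) + (1.5)·(1.5) + (-1.5)·(-1.5) + (-2.5)·(-2.5)) / 3 = 17/3 = 5.6667
  S[U,V] = ((2.5)·(1.25) + (1.5)·(-2.75) + (-1.5)·(2.25) + (-2.5)·(-0.75)) / 3 = -2.5/3 = -0.8333
  S[V,V] = ((1.25)·(1.25) + (-2.75)·(-2.75) + (2.25)·(2.25) + (-0.75)·(-0.75)) / 3 = 14.75/3 = 4.9167
  S = [[5.6667, -0.8333],
 [-0.8333, 4.9167]].

Step 3 — invert S. det(S) = 5.6667·4.9167 - (-0.8333)² = 27.1667.
  S^{-1} = (1/det) · [[d, -b], [-b, a]] = [[0.181, 0.0307],
 [0.0307, 0.2086]].

Step 4 — quadratic form (x̄ - mu_0)^T · S^{-1} · (x̄ - mu_0):
  S^{-1} · (x̄ - mu_0) = (0.2025, -0.4233),
  (x̄ - mu_0)^T · [...] = (1.5)·(0.2025) + (-2.25)·(-0.4233) = 1.2561.

Step 5 — scale by n: T² = 4 · 1.2561 = 5.0245.

T² ≈ 5.0245
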